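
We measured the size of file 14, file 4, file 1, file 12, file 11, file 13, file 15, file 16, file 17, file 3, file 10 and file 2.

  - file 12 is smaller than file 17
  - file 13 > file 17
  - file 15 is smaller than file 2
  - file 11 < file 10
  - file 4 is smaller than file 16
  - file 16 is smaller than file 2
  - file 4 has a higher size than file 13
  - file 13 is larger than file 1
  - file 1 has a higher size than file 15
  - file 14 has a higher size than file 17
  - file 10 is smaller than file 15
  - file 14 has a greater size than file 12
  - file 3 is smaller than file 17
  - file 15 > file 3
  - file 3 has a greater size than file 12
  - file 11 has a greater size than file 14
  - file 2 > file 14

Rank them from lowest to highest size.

file 12 < file 3 < file 17 < file 14 < file 11 < file 10 < file 15 < file 1 < file 13 < file 4 < file 16 < file 2

Nothing is placed below file 12, so it is least; from there file 12 < file 3; file 3 < file 17; file 17 < file 14; file 14 < file 11; file 11 < file 10; file 10 < file 15; file 15 < file 1; file 1 < file 13; file 13 < file 4; file 4 < file 16; file 16 < file 2, each given directly.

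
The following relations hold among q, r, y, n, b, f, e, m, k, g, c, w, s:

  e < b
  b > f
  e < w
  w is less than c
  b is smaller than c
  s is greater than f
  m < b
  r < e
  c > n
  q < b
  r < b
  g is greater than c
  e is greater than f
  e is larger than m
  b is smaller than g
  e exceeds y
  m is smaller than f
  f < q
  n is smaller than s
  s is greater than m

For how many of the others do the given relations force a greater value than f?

Directly above f: q, e, b, s.
One step further: w, c, g (7 so far).
Nothing else is reachable above f; 7 in all.

7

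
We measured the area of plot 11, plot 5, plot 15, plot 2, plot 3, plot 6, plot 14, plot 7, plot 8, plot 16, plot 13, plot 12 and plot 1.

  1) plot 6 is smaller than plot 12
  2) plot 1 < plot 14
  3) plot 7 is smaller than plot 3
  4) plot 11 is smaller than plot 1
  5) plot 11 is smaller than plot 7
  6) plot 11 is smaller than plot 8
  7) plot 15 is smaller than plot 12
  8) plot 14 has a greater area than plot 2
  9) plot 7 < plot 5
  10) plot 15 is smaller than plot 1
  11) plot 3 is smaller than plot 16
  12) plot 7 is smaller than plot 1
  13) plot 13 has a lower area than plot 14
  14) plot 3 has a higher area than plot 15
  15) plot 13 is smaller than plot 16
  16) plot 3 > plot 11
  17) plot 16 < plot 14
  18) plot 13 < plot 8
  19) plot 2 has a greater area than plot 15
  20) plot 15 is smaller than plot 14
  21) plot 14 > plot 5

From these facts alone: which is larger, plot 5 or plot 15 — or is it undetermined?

undetermined

Following every chain through plot 15: above plot 15 we get plot 1, plot 3, plot 16, plot 2, plot 12, plot 14.
plot 5 is not reached, and no chain runs the other way from plot 5 to plot 15.
So the given relations leave the order of plot 15 and plot 5 undetermined.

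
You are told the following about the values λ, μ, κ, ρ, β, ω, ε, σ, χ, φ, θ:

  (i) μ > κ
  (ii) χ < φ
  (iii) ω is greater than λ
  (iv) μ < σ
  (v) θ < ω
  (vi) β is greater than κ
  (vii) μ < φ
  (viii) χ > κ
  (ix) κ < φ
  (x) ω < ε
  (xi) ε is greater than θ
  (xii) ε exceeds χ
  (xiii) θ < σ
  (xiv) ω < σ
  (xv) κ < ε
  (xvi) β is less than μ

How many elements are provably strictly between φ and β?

Chaining upward from β reaches: μ, σ.
Chaining downward from φ reaches: κ, χ, μ.
Strictly between β and φ are those in both lists: μ — 1 element.

1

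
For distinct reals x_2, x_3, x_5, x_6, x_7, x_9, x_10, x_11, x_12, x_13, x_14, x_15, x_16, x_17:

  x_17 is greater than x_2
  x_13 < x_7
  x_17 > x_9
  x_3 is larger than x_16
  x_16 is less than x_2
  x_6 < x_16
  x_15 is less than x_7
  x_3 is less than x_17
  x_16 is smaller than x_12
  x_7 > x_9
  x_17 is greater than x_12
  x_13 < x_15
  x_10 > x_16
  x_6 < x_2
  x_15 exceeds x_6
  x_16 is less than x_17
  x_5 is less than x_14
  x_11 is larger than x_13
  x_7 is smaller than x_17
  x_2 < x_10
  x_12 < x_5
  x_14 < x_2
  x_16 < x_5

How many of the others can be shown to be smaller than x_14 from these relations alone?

The elements the relations force below x_14 are x_6, x_16, x_12, x_5 — no chain reaches any other.
That is 4.

4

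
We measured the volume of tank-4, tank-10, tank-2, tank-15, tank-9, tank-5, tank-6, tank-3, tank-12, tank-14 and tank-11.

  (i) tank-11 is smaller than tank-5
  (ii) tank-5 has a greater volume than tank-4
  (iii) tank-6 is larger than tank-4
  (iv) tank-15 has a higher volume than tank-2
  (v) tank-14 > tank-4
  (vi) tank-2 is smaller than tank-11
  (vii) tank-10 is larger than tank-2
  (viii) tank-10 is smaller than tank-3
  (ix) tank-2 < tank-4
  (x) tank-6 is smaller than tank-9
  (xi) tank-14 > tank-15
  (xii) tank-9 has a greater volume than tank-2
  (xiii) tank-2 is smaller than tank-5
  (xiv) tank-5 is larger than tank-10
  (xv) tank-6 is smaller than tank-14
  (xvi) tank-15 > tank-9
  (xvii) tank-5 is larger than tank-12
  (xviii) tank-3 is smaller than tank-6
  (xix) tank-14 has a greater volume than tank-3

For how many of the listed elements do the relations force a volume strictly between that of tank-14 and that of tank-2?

The relations place tank-2 below tank-14. An element lies strictly between them when it is forced above tank-2 and also forced below tank-14.
Above tank-2: {tank-10, tank-3, tank-4, tank-6, tank-9, tank-11, tank-15, tank-5}. Below tank-14: {tank-10, tank-3, tank-4, tank-6, tank-9, tank-15}.
Intersection: {tank-10, tank-3, tank-4, tank-6, tank-9, tank-15} — 6.

6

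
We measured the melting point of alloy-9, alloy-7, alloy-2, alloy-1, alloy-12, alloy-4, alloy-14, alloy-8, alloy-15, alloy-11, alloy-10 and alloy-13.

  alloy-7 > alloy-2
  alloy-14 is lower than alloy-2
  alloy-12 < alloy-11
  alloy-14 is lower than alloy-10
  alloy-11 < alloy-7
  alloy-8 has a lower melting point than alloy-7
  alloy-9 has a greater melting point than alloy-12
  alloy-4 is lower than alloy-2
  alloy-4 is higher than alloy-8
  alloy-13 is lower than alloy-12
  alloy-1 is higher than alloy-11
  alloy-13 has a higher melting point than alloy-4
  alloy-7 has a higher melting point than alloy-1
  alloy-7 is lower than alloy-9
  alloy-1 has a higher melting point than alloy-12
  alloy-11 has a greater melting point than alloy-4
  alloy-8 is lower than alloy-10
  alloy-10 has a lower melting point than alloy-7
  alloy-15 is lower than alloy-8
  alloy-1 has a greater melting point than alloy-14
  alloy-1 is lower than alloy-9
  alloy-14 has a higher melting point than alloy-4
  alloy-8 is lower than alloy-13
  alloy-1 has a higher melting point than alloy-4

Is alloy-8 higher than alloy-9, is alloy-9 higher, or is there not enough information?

alloy-9

Link the given pairs in sequence: alloy-8 < alloy-4; alloy-4 < alloy-13; alloy-13 < alloy-12; alloy-12 < alloy-1; alloy-1 < alloy-7; alloy-7 < alloy-9.
Together: alloy-8 < alloy-4 < alloy-13 < alloy-12 < alloy-1 < alloy-7 < alloy-9.
So alloy-9 is higher.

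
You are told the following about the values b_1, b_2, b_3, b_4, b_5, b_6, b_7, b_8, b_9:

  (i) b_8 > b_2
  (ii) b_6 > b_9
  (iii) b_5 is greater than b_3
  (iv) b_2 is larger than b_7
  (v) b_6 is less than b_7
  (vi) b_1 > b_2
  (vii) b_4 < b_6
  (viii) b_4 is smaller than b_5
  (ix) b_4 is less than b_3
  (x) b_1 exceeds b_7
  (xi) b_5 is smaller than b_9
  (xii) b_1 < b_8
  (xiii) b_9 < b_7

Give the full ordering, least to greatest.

Each adjacent pair is fixed by a given relation: b_4 < b_3; b_3 < b_5; b_5 < b_9; b_9 < b_6; b_6 < b_7; b_7 < b_2; b_2 < b_1; b_1 < b_8. Chaining them end to end gives the full order.

b_4 < b_3 < b_5 < b_9 < b_6 < b_7 < b_2 < b_1 < b_8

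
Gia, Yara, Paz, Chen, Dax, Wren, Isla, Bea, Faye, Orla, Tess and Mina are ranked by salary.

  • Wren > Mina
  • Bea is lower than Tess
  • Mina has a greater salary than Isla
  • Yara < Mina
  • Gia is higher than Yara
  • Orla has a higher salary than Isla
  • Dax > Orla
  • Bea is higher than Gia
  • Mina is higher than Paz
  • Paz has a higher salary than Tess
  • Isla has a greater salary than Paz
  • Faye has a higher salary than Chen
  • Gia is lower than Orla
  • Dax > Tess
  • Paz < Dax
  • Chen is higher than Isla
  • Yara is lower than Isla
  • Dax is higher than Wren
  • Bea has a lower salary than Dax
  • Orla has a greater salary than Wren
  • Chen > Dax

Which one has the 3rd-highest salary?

Chaining the given pairs: Yara < Gia < Bea < Tess < Paz < Isla < Mina < Wren < Orla < Dax < Chen < Faye.
Counting 3 from the largest end gives Dax.

Dax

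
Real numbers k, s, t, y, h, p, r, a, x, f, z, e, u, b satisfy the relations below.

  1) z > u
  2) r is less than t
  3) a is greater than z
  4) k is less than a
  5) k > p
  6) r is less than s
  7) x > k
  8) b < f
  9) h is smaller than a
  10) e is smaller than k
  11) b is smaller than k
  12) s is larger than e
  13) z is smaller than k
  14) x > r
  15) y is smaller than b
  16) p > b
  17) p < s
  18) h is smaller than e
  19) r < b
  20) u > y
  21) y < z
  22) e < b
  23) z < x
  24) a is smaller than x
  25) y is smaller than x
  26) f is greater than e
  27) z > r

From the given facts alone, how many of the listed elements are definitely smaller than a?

From a the given relations immediately reach h, z, k.
From those, y, r, e, b, u, p — 9 in total.
Nothing else is reachable below a; 9 in all.

9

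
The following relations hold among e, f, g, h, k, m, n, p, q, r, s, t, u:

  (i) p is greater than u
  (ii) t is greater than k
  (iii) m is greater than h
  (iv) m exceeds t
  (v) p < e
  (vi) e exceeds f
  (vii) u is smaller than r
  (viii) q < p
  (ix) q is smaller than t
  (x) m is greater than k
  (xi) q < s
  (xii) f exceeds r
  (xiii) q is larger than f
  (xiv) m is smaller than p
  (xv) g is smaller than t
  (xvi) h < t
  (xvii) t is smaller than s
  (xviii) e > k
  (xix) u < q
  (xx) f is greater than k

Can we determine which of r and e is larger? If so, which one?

Chaining the given relations: r < f < q < t < m < p < e.
So e is larger.

e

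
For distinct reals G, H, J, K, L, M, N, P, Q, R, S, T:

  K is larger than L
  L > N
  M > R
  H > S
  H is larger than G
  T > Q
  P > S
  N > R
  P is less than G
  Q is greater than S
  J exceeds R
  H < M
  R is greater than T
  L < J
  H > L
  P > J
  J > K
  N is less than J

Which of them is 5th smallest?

The consecutive relations fix a unique order: S < Q < T < R < N < L < K < J < P < G < H < M.
The 5th smallest is N.

N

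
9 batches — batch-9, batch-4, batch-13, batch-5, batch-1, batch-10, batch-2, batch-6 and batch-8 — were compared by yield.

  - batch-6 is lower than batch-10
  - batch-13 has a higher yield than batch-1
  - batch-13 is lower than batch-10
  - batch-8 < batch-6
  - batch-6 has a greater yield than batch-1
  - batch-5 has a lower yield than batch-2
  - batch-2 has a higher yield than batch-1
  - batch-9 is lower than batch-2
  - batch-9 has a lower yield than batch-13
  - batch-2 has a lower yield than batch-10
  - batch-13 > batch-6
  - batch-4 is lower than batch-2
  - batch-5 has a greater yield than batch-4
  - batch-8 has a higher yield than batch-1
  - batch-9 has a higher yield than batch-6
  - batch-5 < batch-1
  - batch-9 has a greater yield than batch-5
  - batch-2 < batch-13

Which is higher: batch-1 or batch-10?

Chaining the given relations: batch-1 < batch-8 < batch-6 < batch-9 < batch-2 < batch-10.
So batch-1 < batch-10; batch-10 is the higher of the two.

batch-10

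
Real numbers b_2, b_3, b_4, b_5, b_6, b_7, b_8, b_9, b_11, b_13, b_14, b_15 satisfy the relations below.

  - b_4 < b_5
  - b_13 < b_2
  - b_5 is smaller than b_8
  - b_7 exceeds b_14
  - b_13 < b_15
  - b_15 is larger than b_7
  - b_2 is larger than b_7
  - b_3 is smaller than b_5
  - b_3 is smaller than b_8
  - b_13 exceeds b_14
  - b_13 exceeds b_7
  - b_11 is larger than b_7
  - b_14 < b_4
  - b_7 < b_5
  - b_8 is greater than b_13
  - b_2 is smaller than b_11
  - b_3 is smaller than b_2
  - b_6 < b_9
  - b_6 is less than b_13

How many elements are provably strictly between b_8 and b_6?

1

The relations place b_6 below b_8. An element lies strictly between them when it is forced above b_6 and also forced below b_8.
Above b_6: {b_13, b_2, b_15, b_11, b_9}. Below b_8: {b_14, b_4, b_3, b_7, b_5, b_13}.
Intersection: {b_13} — 1.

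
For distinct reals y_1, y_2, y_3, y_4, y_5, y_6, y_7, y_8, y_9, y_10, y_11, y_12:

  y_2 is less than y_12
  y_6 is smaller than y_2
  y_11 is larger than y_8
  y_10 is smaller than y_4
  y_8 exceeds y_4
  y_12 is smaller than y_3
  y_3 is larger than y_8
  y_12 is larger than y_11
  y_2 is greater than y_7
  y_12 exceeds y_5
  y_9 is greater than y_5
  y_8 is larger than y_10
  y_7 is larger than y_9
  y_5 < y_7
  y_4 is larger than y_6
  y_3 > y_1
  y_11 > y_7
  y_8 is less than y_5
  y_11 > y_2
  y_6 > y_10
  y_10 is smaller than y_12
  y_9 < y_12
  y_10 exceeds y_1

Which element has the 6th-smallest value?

The consecutive relations fix a unique order: y_1 < y_10 < y_6 < y_4 < y_8 < y_5 < y_9 < y_7 < y_2 < y_11 < y_12 < y_3.
Counting 6 from the smallest end gives y_5.

y_5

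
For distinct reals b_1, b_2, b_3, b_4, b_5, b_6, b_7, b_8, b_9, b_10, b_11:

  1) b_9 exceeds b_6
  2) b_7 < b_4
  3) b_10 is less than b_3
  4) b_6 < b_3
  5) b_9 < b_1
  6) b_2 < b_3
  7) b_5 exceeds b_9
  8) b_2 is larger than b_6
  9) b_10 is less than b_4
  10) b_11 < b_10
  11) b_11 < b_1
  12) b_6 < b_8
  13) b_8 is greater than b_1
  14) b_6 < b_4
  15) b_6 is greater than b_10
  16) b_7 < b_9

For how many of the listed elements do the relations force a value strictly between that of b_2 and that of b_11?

The relations place b_11 below b_2. An element lies strictly between them when it is forced above b_11 and also forced below b_2.
Above b_11: {b_10, b_6, b_9, b_1, b_5, b_8, b_4, b_3}. Below b_2: {b_10, b_6}.
Intersection: {b_10, b_6} — 2.

2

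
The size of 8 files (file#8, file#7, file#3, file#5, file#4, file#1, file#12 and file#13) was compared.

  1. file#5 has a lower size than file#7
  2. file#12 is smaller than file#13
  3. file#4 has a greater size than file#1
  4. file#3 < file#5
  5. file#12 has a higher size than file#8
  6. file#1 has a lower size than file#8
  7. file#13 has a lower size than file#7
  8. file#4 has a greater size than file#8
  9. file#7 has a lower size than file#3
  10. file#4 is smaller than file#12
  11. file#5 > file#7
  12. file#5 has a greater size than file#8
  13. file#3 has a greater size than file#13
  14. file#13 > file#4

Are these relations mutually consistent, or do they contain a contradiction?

inconsistent

We have file#5 < file#7 stated directly, yet also file#7 < file#3 < file#5 by chaining the others — so file#7 < file#5. Contradiction.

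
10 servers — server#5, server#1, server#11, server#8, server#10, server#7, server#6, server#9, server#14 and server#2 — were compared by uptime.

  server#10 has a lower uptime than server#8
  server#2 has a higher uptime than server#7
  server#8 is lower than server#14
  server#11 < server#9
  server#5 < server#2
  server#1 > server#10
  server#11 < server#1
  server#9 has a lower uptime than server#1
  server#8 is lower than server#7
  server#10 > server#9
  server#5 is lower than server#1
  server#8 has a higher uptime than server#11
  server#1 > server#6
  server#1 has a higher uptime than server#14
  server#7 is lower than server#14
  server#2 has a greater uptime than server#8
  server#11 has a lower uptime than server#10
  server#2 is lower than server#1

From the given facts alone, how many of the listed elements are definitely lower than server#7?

4

The elements the relations force below server#7 are server#11, server#9, server#10, server#8 — no chain reaches any other.
That is 4.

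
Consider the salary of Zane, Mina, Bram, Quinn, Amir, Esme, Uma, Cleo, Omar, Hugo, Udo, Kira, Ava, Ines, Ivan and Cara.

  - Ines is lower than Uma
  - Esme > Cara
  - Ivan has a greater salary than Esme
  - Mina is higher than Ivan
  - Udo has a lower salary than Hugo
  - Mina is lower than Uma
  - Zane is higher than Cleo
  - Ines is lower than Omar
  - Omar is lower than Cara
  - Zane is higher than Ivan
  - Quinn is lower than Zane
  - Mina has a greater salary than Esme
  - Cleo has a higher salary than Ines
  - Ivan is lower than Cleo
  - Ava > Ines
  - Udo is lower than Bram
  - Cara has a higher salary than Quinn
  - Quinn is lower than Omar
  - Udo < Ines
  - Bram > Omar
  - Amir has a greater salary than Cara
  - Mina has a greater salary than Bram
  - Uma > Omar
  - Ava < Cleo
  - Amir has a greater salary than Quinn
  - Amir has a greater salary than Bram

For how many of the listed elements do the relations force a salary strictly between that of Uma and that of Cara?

The relations place Cara below Uma. An element lies strictly between them when it is forced above Cara and also forced below Uma.
Above Cara: {Esme, Amir, Ivan, Mina, Cleo, Zane}. Below Uma: {Quinn, Udo, Ines, Omar, Bram, Esme, Ivan, Mina}.
Intersection: {Esme, Ivan, Mina} — 3.

3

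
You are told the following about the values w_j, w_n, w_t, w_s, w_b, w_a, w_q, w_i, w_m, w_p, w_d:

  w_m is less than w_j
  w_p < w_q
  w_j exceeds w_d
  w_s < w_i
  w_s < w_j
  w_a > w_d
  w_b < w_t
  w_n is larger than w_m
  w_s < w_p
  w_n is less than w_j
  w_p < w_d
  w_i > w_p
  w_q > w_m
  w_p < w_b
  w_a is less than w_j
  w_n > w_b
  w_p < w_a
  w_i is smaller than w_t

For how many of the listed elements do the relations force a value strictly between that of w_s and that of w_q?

Chaining upward from w_s reaches: w_p, w_d, w_a, w_i, w_b, w_n, w_t, w_j.
Chaining downward from w_q reaches: w_p, w_m.
Strictly between w_s and w_q are those in both lists: w_p — 1 element.

1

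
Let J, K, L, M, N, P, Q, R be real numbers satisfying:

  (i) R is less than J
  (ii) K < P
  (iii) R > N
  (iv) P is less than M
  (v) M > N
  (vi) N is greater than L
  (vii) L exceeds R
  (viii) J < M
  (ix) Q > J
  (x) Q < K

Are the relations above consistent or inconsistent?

We have R < L stated directly, yet also L < N < R by chaining the others — so L < R. Contradiction.

inconsistent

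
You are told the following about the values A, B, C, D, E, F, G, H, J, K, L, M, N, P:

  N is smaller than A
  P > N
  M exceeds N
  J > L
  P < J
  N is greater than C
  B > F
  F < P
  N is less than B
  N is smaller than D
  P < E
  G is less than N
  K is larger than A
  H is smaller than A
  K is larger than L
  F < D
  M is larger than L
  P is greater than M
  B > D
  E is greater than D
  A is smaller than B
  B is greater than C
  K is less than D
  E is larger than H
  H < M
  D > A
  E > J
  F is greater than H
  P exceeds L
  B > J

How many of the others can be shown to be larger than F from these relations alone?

5

The elements the relations force above F are P, J, D, E, B — no chain reaches any other.
That is 5.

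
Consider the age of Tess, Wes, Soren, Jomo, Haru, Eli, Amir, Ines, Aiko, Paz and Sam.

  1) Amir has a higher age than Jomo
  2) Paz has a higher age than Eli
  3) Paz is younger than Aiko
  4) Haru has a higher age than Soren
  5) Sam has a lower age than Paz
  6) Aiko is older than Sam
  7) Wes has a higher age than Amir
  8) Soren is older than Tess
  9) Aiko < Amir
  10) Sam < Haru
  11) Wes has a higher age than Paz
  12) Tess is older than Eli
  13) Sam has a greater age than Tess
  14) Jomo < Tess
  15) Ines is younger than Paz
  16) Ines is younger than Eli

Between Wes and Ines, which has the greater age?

The relevant relations are Ines < Eli; Eli < Tess; Tess < Sam; Sam < Paz; Paz < Aiko; Aiko < Amir; Amir < Wes.
Together: Ines < Eli < Tess < Sam < Paz < Aiko < Amir < Wes.
So Ines < Wes; Wes is the older of the two.

Wes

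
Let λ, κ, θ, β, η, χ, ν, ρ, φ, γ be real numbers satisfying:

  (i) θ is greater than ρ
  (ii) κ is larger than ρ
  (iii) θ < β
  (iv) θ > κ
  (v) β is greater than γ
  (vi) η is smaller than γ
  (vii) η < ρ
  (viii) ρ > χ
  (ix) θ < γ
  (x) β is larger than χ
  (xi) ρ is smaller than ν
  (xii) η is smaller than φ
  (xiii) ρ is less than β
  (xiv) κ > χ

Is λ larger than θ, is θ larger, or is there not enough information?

Following every chain through θ: above θ we get γ, β; below θ we get χ, η, ρ, κ.
λ is not reached, and no chain runs the other way from λ to θ.
So the given relations leave the order of θ and λ undetermined.

undetermined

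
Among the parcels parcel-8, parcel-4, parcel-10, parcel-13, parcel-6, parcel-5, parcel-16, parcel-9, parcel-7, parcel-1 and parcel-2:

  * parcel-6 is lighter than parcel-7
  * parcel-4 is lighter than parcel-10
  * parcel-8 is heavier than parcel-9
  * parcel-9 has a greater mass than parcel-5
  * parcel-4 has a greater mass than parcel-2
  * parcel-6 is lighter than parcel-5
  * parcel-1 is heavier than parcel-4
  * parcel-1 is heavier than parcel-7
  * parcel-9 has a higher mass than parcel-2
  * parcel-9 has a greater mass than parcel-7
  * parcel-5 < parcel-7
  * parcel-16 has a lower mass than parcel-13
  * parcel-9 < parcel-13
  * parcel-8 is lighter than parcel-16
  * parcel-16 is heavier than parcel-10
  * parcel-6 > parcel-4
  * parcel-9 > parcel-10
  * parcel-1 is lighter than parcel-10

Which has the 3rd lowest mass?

parcel-6

Chaining the given pairs: parcel-2 < parcel-4 < parcel-6 < parcel-5 < parcel-7 < parcel-1 < parcel-10 < parcel-9 < parcel-8 < parcel-16 < parcel-13.
The 3rd smallest is parcel-6.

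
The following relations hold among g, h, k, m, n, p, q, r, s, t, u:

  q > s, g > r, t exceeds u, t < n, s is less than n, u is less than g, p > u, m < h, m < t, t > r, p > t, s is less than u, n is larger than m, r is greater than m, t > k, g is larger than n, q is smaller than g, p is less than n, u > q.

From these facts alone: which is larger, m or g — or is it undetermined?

Following the relations from m: m < r < t < p < n < g.
So g is larger.

g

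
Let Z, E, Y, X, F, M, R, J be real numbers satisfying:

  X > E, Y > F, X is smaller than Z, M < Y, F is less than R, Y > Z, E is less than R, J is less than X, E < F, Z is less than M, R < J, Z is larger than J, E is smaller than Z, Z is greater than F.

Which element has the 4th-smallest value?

J

The consecutive relations fix a unique order: E < F < R < J < X < Z < M < Y.
Counting 4 from the smallest end gives J.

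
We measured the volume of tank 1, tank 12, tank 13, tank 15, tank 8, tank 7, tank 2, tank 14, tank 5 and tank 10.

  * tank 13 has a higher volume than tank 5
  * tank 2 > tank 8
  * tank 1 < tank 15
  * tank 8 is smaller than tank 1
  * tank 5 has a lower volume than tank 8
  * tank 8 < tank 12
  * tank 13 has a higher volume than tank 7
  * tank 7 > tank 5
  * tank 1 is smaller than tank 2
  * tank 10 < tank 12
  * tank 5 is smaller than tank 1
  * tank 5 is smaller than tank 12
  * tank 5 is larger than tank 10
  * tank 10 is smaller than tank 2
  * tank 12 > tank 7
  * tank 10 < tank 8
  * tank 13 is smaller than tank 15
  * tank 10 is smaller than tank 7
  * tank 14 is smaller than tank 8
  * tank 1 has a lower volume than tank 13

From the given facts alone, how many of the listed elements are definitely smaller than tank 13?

6

Directly below tank 13: tank 5, tank 7, tank 1.
One step further: tank 10, tank 8 (5 so far).
One step further: tank 14 (6 so far).
No other element is forced below tank 13 by the given relations, so the count is 6.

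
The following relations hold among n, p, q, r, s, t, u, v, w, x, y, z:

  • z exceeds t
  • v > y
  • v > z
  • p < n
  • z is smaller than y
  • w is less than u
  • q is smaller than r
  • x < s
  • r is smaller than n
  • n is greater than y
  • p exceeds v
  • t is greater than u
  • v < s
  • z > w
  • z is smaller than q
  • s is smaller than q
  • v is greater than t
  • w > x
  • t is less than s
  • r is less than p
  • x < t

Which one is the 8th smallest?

Chaining the given pairs: x < w < u < t < z < y < v < s < q < r < p < n.
The 8th smallest is s.

s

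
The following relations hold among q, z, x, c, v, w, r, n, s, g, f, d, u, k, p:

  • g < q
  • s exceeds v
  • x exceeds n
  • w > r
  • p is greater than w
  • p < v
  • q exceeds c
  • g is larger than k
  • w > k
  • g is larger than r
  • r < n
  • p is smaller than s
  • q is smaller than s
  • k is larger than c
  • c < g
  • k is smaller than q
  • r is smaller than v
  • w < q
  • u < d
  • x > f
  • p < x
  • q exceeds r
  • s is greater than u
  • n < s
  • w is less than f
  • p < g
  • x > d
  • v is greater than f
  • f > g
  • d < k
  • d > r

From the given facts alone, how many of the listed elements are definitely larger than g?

Directly above g: f, q.
One step further: v, x, s (5 so far).
No other element is forced above g by the given relations, so the count is 5.

5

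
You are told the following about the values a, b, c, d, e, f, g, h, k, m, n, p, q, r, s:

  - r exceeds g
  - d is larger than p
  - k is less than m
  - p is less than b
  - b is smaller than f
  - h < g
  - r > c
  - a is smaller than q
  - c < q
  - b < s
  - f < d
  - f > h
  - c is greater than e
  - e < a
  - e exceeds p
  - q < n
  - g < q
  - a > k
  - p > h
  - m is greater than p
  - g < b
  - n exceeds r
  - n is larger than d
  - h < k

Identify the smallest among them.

Chaining upward from h: directly above it, p, g, k, f; then b, m, e, a, r, q, d; then s, c, n.
That covers every other element, and nothing is given below h, so h is the smallest.

h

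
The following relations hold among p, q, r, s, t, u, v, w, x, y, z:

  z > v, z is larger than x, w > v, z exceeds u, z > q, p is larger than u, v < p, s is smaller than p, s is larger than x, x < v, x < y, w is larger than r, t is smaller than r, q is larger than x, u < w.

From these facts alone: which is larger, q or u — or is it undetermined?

Following every chain through u: above u we get w, p, z.
q is not reached, and no chain runs the other way from q to u.
So the given relations leave the order of u and q undetermined.

undetermined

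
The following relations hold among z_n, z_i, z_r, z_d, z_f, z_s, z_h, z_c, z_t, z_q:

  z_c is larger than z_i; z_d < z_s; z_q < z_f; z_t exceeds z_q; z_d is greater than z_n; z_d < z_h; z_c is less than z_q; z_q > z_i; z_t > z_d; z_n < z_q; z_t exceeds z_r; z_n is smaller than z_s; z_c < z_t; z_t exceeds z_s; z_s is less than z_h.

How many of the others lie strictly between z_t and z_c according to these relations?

Chaining upward from z_c reaches: z_q, z_f.
Chaining downward from z_t reaches: z_n, z_i, z_r, z_d, z_s, z_q.
Strictly between z_c and z_t are those in both lists: z_q — 1 element.

1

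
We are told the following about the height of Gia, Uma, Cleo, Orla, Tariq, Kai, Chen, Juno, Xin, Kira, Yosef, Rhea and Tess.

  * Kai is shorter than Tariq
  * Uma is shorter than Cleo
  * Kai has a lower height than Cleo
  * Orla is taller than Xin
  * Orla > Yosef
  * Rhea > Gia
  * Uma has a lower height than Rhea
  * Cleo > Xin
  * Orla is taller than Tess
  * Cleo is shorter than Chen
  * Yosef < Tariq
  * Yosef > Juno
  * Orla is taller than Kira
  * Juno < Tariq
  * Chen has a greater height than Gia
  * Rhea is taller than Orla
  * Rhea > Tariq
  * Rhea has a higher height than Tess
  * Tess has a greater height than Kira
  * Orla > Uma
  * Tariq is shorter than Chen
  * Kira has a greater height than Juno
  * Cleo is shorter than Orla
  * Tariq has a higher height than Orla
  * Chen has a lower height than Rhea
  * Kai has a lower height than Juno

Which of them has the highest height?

Rhea

Chaining downward from Rhea: directly below it, Uma, Tess, Gia, Orla, Tariq, Chen; then Kai, Juno, Yosef, Kira, Xin, Cleo.
That covers every other element, and nothing is given above Rhea, so Rhea is the highest height.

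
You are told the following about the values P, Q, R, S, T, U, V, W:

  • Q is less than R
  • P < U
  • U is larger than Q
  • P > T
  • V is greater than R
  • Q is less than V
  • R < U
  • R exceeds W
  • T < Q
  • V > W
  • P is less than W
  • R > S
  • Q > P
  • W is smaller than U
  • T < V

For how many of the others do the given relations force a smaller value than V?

The elements the relations force below V are S, T, P, W, Q, R — no chain reaches any other.
That is 6.

6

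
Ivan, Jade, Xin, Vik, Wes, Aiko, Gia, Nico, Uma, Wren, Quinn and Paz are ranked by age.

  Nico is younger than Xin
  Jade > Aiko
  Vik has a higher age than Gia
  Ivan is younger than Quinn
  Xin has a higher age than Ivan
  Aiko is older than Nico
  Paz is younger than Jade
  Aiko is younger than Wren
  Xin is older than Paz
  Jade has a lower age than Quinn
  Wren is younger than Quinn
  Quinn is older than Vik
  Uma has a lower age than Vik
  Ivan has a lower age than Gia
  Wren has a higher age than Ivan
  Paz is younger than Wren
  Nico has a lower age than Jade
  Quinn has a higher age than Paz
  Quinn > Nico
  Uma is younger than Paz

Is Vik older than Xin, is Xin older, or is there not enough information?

undetermined

Following every chain through Xin: below Xin we get Ivan, Uma, Nico, Paz.
Vik is not reached, and no chain runs the other way from Vik to Xin.
So the given relations leave the order of Xin and Vik undetermined.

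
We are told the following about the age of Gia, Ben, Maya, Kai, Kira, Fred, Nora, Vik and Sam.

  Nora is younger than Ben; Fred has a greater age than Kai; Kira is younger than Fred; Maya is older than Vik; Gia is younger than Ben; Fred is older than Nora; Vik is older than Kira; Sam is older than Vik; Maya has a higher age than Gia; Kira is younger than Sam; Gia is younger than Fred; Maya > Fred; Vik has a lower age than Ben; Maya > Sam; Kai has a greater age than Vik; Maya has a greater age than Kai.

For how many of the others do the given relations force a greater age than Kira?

The elements the relations force above Kira are Vik, Kai, Sam, Ben, Fred, Maya — no chain reaches any other.
That is 6.

6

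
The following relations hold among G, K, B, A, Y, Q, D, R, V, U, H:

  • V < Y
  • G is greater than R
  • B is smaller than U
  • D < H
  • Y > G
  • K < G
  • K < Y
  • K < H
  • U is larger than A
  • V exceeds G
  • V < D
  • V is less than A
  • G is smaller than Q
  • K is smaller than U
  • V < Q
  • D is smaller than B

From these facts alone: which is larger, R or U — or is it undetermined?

U

Link the given pairs in sequence: R < G; G < V; V < D; D < B; B < U.
Chaining these gives R < G < V < D < B < U.
So U is larger.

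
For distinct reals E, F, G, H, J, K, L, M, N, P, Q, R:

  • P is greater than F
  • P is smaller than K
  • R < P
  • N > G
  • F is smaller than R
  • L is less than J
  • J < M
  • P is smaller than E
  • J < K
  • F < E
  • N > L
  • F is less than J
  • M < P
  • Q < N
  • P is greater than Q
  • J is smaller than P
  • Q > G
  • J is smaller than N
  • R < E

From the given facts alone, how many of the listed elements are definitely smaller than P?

Directly below P: F, R, J, Q, M.
One step further: L, G (7 so far).
Nothing else is reachable below P; 7 in all.

7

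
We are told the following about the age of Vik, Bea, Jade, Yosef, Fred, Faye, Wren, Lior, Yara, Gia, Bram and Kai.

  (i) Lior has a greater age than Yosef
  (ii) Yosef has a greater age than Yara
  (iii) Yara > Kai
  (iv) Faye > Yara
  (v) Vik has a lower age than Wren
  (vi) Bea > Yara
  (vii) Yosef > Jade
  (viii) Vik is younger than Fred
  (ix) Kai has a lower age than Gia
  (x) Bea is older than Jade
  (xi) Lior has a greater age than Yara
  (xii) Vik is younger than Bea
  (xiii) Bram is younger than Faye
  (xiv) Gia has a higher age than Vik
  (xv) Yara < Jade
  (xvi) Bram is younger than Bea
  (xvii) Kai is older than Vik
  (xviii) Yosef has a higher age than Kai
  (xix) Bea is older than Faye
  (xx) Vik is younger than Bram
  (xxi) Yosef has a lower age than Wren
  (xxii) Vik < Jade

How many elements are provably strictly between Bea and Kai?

Chaining upward from Kai reaches: Yara, Faye, Jade, Yosef, Wren, Lior, Gia.
Chaining downward from Bea reaches: Vik, Bram, Yara, Faye, Jade.
Strictly between Kai and Bea are those in both lists: Yara, Faye, Jade — 3 elements.

3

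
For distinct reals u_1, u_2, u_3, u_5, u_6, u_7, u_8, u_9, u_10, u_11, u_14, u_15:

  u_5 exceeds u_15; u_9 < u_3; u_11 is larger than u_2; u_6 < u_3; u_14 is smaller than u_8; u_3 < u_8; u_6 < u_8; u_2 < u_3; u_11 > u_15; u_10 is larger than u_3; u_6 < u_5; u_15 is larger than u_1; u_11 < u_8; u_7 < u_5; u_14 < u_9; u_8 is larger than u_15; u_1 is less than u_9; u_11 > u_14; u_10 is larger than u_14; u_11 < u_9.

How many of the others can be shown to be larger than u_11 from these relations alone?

4

Directly above u_11: u_9, u_8.
One step further: u_3 (3 so far).
One step further: u_10 (4 so far).
Nothing else is reachable above u_11; 4 in all.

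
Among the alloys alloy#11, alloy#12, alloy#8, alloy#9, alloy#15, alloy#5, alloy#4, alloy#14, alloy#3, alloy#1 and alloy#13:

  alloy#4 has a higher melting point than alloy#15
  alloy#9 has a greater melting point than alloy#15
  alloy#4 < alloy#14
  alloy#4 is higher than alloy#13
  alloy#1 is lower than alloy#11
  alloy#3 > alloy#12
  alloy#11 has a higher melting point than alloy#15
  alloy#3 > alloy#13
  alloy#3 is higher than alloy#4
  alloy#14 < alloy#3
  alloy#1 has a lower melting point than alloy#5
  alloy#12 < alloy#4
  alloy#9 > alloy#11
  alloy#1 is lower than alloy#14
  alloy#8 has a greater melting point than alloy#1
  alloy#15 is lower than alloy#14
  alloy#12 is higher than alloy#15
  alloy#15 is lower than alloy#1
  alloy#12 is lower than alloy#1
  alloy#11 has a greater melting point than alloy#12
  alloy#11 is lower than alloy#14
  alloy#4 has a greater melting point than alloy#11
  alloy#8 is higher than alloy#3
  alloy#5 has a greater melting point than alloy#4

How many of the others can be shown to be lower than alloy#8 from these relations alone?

8

Directly below alloy#8: alloy#1, alloy#3.
One step further: alloy#15, alloy#12, alloy#13, alloy#4, alloy#14 (7 so far).
One step further: alloy#11 (8 so far).
Nothing else is reachable below alloy#8; 8 in all.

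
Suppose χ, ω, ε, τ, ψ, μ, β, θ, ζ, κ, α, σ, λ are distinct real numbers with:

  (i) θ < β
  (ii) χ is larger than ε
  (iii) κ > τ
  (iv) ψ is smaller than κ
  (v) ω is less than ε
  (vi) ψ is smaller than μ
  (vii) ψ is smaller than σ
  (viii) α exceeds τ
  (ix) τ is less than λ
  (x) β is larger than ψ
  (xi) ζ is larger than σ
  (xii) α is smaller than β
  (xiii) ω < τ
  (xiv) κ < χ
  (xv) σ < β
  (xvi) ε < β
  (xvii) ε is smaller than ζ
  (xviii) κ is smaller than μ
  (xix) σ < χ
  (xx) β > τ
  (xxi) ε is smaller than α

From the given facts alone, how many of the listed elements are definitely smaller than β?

7

Directly below β: ψ, τ, θ, σ, ε, α.
One step further: ω (7 so far).
No other element is forced below β by the given relations, so the count is 7.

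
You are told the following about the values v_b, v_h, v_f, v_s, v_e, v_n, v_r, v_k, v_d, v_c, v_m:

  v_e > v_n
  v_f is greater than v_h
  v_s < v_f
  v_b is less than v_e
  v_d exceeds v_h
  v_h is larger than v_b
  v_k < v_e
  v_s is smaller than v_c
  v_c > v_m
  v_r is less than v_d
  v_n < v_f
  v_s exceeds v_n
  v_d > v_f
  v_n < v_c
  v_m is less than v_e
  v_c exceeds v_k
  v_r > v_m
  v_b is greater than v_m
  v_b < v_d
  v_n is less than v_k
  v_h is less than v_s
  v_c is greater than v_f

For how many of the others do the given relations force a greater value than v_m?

8

The elements the relations force above v_m are v_b, v_h, v_s, v_f, v_c, v_r, v_d, v_e — no chain reaches any other.
That is 8.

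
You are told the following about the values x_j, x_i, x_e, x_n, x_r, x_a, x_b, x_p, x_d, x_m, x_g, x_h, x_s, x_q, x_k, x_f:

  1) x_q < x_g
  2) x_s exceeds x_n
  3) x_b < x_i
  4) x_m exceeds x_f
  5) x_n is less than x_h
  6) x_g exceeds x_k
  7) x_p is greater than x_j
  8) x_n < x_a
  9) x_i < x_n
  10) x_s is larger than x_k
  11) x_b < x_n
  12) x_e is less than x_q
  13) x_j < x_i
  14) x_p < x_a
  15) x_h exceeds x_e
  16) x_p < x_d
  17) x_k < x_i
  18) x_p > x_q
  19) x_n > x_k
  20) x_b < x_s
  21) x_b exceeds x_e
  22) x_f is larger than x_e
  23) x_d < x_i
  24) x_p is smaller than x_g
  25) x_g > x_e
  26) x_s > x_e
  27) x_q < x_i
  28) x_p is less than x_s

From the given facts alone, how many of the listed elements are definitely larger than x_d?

The elements the relations force above x_d are x_i, x_n, x_h, x_s, x_a — no chain reaches any other.
That is 5.

5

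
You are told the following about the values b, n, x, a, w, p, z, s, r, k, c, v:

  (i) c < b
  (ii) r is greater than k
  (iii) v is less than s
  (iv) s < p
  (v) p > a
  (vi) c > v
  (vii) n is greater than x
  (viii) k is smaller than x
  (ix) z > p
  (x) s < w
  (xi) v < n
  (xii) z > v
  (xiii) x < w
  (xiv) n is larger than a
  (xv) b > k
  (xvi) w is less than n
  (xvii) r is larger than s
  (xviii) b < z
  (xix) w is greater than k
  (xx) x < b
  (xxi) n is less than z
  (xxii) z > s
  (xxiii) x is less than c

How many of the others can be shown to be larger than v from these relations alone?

8

The elements the relations force above v are s, r, w, c, p, b, n, z — no chain reaches any other.
That is 8.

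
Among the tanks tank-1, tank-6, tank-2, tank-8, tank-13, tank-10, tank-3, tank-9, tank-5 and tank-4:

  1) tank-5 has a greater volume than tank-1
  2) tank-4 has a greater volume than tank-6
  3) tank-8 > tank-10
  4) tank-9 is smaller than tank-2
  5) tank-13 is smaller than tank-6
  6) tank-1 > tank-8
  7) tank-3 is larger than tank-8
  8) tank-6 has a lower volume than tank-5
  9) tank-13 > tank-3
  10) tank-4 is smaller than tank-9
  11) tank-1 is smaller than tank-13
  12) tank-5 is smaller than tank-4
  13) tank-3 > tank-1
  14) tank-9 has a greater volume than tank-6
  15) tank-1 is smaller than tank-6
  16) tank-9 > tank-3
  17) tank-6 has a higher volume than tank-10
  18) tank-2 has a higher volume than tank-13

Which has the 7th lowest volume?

tank-5

Piecing the relations together gives one ordering: tank-10 < tank-8 < tank-1 < tank-3 < tank-13 < tank-6 < tank-5 < tank-4 < tank-9 < tank-2.
Counting 7 from the smallest end gives tank-5.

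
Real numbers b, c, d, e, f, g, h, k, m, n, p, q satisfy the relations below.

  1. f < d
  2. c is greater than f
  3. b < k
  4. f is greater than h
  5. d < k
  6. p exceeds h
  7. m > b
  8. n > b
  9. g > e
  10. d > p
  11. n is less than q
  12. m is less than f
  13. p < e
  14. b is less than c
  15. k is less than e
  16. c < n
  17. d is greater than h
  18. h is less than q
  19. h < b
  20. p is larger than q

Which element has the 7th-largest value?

Piecing the relations together gives one ordering: h < b < m < f < c < n < q < p < d < k < e < g.
Counting 7 from the largest end gives n.

n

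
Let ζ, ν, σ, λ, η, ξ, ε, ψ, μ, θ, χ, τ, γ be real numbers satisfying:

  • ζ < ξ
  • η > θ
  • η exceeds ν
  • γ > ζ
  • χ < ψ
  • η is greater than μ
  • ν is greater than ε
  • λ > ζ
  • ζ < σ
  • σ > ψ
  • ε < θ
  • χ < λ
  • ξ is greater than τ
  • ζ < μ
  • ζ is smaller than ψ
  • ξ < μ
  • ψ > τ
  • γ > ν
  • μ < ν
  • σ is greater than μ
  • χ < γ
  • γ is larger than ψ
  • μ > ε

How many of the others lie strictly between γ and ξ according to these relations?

Chaining upward from ξ reaches: μ, ν, η, σ.
Chaining downward from γ reaches: χ, ε, ζ, τ, ψ, μ, ν.
Strictly between ξ and γ are those in both lists: μ, ν — 2 elements.

2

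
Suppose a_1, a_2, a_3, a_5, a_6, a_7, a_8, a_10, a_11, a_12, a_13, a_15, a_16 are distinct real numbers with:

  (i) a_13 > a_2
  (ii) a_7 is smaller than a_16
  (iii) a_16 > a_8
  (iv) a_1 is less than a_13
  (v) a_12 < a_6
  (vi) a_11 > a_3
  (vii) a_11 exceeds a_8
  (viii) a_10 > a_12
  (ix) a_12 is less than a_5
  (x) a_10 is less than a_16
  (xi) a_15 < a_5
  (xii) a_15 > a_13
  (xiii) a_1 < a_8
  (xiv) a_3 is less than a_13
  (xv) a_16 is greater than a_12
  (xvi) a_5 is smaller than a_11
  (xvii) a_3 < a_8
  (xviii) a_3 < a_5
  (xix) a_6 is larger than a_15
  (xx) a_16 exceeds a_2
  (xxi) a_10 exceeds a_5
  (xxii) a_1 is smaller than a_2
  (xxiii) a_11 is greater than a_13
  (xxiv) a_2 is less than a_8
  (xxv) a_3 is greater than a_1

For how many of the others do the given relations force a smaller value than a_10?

7

Directly below a_10: a_12, a_5.
One step further: a_3, a_15 (4 so far).
One step further: a_1, a_13 (6 so far).
One step further: a_2 (7 so far).
Nothing else is reachable below a_10; 7 in all.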